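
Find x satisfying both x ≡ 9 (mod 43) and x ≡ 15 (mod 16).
95

Using Chinese Remainder Theorem:
M = 43 × 16 = 688
M1 = 16, M2 = 43
y1 = 16^(-1) mod 43 = 35
y2 = 43^(-1) mod 16 = 3
x = (9×16×35 + 15×43×3) mod 688 = 95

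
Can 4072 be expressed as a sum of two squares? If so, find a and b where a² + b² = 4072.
34² + 54² (a=34, b=54)

Factorization: 4072 = 2^3 × 509
By Fermat: n is sum of two squares iff every prime p ≡ 3 (mod 4) appears to even power.
All primes ≡ 3 (mod 4) appear to even power.
Search a = 0, 1, 2, … for 4072 - a² a perfect square: first hit at a = 34: 4072 - 1156 = 2916 = 54².
4072 = 34² + 54² = 1156 + 2916 ✓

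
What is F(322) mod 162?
1

Matrix identity: Q^n = [[F_(n+1), F_n], [F_n, F_(n-1)]] with Q = [[1,1],[1,0]].
n = 322 = 101000010₂. Square-and-multiply, entries mod 162:
Q^1 = [[1,1],[1,0]]
Q^2 = (Q^1)² = [[2,1],[1,1]]
Q^5 = (Q^2)²·Q = [[8,5],[5,3]]
Q^10 = (Q^5)² = [[89,55],[55,34]]
Q^20 = (Q^10)² = [[92,123],[123,131]]
Q^40 = (Q^20)² = [[103,51],[51,52]]
Q^80 = (Q^40)² = [[88,129],[129,121]]
Q^161 = (Q^80)²·Q = [[154,85],[85,69]]
Q^322 = (Q^161)² = [[161,1],[1,160]]
F_322 mod 162 = Q^322[0][1] = 1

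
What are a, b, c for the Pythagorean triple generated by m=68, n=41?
(2943, 5576, 6305)

Euclid's formula: a = m² - n², b = 2mn, c = m² + n²
m = 68, n = 41
a = 68² - 41² = 4624 - 1681 = 2943
b = 2 × 68 × 41 = 5576
c = 68² + 41² = 4624 + 1681 = 6305
Verification: 2943² + 5576² = 8661249 + 31091776 = 39753025 = 6305² ✓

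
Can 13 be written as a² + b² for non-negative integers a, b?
2² + 3² (a=2, b=3)

Factorization: 13 = 13
By Fermat: n is sum of two squares iff every prime p ≡ 3 (mod 4) appears to even power.
All primes ≡ 3 (mod 4) appear to even power.
Search a = 0, 1, 2, … for 13 - a² a perfect square: first hit at a = 2: 13 - 4 = 9 = 3².
13 = 2² + 3² = 4 + 9 ✓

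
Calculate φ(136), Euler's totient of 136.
64

136 = 2^3 × 17
φ(n) = n × ∏(1 - 1/p) for each prime p dividing n
φ(136) = 136 × (1 - 1/2) × (1 - 1/17) = 64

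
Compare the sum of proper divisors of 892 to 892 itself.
deficient

Proper divisors of 892: sum = 1 + 2 + 4 + 223 + 446 = 676
Since 676 < 892, 892 is deficient.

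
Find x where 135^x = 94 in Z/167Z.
132

Baby-step giant-step with step n = ⌈√167⌉ = 13.
Baby steps 135^j mod 167 (j:value) for j=0..12: 0:1, 1:135, 2:22, 3:131, 4:150, 5:43, 6:127, 7:111, 8:122, 9:104, 10:12, 11:117, 12:97.
Giant-step multiplier: 135^(-13) ≡ 135^(166-13) = 135^153 ≡ 46 (mod 167).
Giant steps γ_i = 94·46^i mod 167: γ_0=94, γ_1=149, γ_2=7, γ_3=155, γ_4=116, γ_5=159, γ_6=133, γ_7=106, γ_8=33, γ_9=15, γ_10=22 (in table at j=2).
x = i·n + j = 10·13 + 2 = 132.
Check: 135^132 ≡ 94 (mod 167).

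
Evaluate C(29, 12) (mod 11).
3

Using Lucas' theorem:
Write n=29 and k=12 in base 11:
n in base 11: [2, 7]
k in base 11: [1, 1]
C(29,12) mod 11 = ∏ C(n_i, k_i) mod 11
Digit binomials (mod 11): C(2,1) = 2; C(7,1) = 7
Product: 2 × 7 = 14 ≡ 3 (mod 11)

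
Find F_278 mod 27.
26

Matrix identity: Q^n = [[F_(n+1), F_n], [F_n, F_(n-1)]] with Q = [[1,1],[1,0]].
n = 278 = 100010110₂. Square-and-multiply, entries mod 27:
Q^1 = [[1,1],[1,0]]
Q^2 = (Q^1)² = [[2,1],[1,1]]
Q^4 = (Q^2)² = [[5,3],[3,2]]
Q^8 = (Q^4)² = [[7,21],[21,13]]
Q^17 = (Q^8)²·Q = [[19,4],[4,15]]
Q^34 = (Q^17)² = [[26,1],[1,25]]
Q^69 = (Q^34)²·Q = [[26,2],[2,24]]
Q^139 = (Q^69)²·Q = [[24,5],[5,19]]
Q^278 = (Q^139)² = [[7,26],[26,8]]
F_278 mod 27 = Q^278[0][1] = 26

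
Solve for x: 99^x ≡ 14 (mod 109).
19

Baby-step giant-step with step n = ⌈√109⌉ = 11.
Baby steps 99^j mod 109 (j:value) for j=0..10: 0:1, 1:99, 2:100, 3:90, 4:81, 5:62, 6:34, 7:96, 8:21, 9:8, 10:29.
Giant-step multiplier: 99^(-11) ≡ 99^(108-11) = 99^97 ≡ 56 (mod 109).
Giant steps γ_i = 14·56^i mod 109: γ_0=14, γ_1=21 (in table at j=8).
x = i·n + j = 1·11 + 8 = 19.
Check: 99^19 ≡ 14 (mod 109).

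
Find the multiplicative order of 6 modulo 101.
10

101 is prime, so ord(6) divides φ(101) = 100.
Divisors of 100: 1, 2, 4, 5, 10, 20, 25, 50, 100.
Repeated squaring: 6^1 ≡ 6, 6^2 ≡ 36, 6^4 ≡ 84, 6^8 ≡ 87, 6^16 ≡ 95, 6^32 ≡ 36, 6^64 ≡ 84 (mod 101).
Test 6^d mod 101 for each divisor d in increasing order:
6^1 ≡ 6
6^2 ≡ 36
6^4 ≡ 84
6^5 = 6^4·6^1 ≡ 100
6^10 = 6^8·6^2 ≡ 1  ← first divisor giving 1
The order is 10.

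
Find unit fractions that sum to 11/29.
1/3 + 1/22 + 1/1914

Greedy algorithm:
11/29: ceiling(29/11) = 3, use 1/3
4/87: ceiling(87/4) = 22, use 1/22
1/1914: ceiling(1914/1) = 1914, use 1/1914
Result: 11/29 = 1/3 + 1/22 + 1/1914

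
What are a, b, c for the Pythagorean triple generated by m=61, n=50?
(1221, 6100, 6221)

Euclid's formula: a = m² - n², b = 2mn, c = m² + n²
m = 61, n = 50
a = 61² - 50² = 3721 - 2500 = 1221
b = 2 × 61 × 50 = 6100
c = 61² + 50² = 3721 + 2500 = 6221
Verification: 1221² + 6100² = 1490841 + 37210000 = 38700841 = 6221² ✓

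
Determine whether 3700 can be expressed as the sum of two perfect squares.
10² + 60² (a=10, b=60)

Factorization: 3700 = 2^2 × 5^2 × 37
By Fermat: n is sum of two squares iff every prime p ≡ 3 (mod 4) appears to even power.
All primes ≡ 3 (mod 4) appear to even power.
Search a = 0, 1, 2, … for 3700 - a² a perfect square: first hit at a = 10: 3700 - 100 = 3600 = 60².
3700 = 10² + 60² = 100 + 3600 ✓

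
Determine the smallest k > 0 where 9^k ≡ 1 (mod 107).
53

107 is prime, so ord(9) divides φ(107) = 106.
Divisors of 106: 1, 2, 53, 106.
Repeated squaring: 9^1 ≡ 9, 9^2 ≡ 81, 9^4 ≡ 34, 9^8 ≡ 86, 9^16 ≡ 13, 9^32 ≡ 62, 9^64 ≡ 99 (mod 107).
Test 9^d mod 107 for each divisor d in increasing order:
9^1 ≡ 9
9^2 ≡ 81
9^53 = 9^32·9^16·9^4·9^1 ≡ 1  ← first divisor giving 1
The order is 53.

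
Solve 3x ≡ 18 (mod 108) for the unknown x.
x ≡ 6 (mod 36)

gcd(3, 108) = 3, which divides 18, so solutions exist.
Divide through by 3: x ≡ 6 (mod 36).
The coefficient of x is now 1, so x ≡ 6 (mod 36).
Check: 3 × 6 = 18 ≡ 18 (mod 108).
x ≡ 6 (mod 36), giving 3 solutions mod 108.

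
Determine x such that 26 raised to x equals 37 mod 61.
39

Baby-step giant-step with step n = ⌈√61⌉ = 8.
Baby steps 26^j mod 61 (j:value) for j=0..7: 0:1, 1:26, 2:5, 3:8, 4:25, 5:40, 6:3, 7:17.
Giant-step multiplier: 26^(-8) ≡ 26^(60-8) = 26^52 ≡ 57 (mod 61).
Giant steps γ_i = 37·57^i mod 61: γ_0=37, γ_1=35, γ_2=43, γ_3=11, γ_4=17 (in table at j=7).
x = i·n + j = 4·8 + 7 = 39.
Check: 26^39 ≡ 37 (mod 61).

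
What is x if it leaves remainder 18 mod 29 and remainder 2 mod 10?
192

Using Chinese Remainder Theorem:
M = 29 × 10 = 290
M1 = 10, M2 = 29
y1 = 10^(-1) mod 29 = 3
y2 = 29^(-1) mod 10 = 9
x = (18×10×3 + 2×29×9) mod 290 = 192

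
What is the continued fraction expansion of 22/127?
[0; 5, 1, 3, 2, 2]

Euclidean algorithm steps:
22 = 0 × 127 + 22
127 = 5 × 22 + 17
22 = 1 × 17 + 5
17 = 3 × 5 + 2
5 = 2 × 2 + 1
2 = 2 × 1 + 0
Continued fraction: [0; 5, 1, 3, 2, 2]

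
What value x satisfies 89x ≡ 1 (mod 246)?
47

gcd(89, 246) = 1, so the inverse exists.
Extended Euclidean algorithm on (246, 89):
246 = 2 × 89 + 68  ⟹  68 = (1)·246 + (-2)·89
89 = 1 × 68 + 21  ⟹  21 = (-1)·246 + (3)·89
68 = 3 × 21 + 5  ⟹  5 = (4)·246 + (-11)·89
21 = 4 × 5 + 1  ⟹  1 = (-17)·246 + (47)·89
So (47)·89 ≡ 1 (mod 246), i.e. 89^(-1) ≡ 47 (mod 246).
Check: 89 × 47 = 4183 ≡ 1 (mod 246)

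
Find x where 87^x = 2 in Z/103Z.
64

Baby-step giant-step with step n = ⌈√103⌉ = 11.
Baby steps 87^j mod 103 (j:value) for j=0..10: 0:1, 1:87, 2:50, 3:24, 4:28, 5:67, 6:61, 7:54, 8:63, 9:22, 10:60.
Giant-step multiplier: 87^(-11) ≡ 87^(102-11) = 87^91 ≡ 78 (mod 103).
Giant steps γ_i = 2·78^i mod 103: γ_0=2, γ_1=53, γ_2=14, γ_3=62, γ_4=98, γ_5=22 (in table at j=9).
x = i·n + j = 5·11 + 9 = 64.
Check: 87^64 ≡ 2 (mod 103).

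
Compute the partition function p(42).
53174

p(n) counts ways to write n as a sum of positive integers (order ignored).
Euler's pentagonal recurrence: p(k) = p(k-1) + p(k-2) - p(k-5) - p(k-7) + p(k-12) + p(k-15) - ... (offsets j(3j∓1)/2, signs ++--, p(0)=1, p(<0)=0).
DP table for k = 0..41: p(0)=1, p(1)=1, p(2)=2, p(3)=3, p(4)=5, p(5)=7, p(6)=11, p(7)=15, p(8)=22, p(9)=30, p(10)=42, p(11)=56, p(12)=77, p(13)=101, p(14)=135, p(15)=176, p(16)=231, p(17)=297, p(18)=385, p(19)=490, p(20)=627, p(21)=792, p(22)=1002, p(23)=1255, p(24)=1575, p(25)=1958, p(26)=2436, p(27)=3010, p(28)=3718, p(29)=4565, p(30)=5604, p(31)=6842, p(32)=8349, p(33)=10143, p(34)=12310, p(35)=14883, p(36)=17977, p(37)=21637, p(38)=26015, p(39)=31185, p(40)=37338, p(41)=44583.
Final step: p(42) = p(41) + p(40) - p(37) - p(35) + p(30) + p(27) - p(20) - p(16) + p(7) + p(2)
= 44583 + 37338 - 21637 - 14883 + 5604 + 3010 - 627 - 231 + 15 + 2
= 53174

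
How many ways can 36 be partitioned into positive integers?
17977

p(n) counts ways to write n as a sum of positive integers (order ignored).
Euler's pentagonal recurrence: p(k) = p(k-1) + p(k-2) - p(k-5) - p(k-7) + p(k-12) + p(k-15) - ... (offsets j(3j∓1)/2, signs ++--, p(0)=1, p(<0)=0).
DP table for k = 0..35: p(0)=1, p(1)=1, p(2)=2, p(3)=3, p(4)=5, p(5)=7, p(6)=11, p(7)=15, p(8)=22, p(9)=30, p(10)=42, p(11)=56, p(12)=77, p(13)=101, p(14)=135, p(15)=176, p(16)=231, p(17)=297, p(18)=385, p(19)=490, p(20)=627, p(21)=792, p(22)=1002, p(23)=1255, p(24)=1575, p(25)=1958, p(26)=2436, p(27)=3010, p(28)=3718, p(29)=4565, p(30)=5604, p(31)=6842, p(32)=8349, p(33)=10143, p(34)=12310, p(35)=14883.
Final step: p(36) = p(35) + p(34) - p(31) - p(29) + p(24) + p(21) - p(14) - p(10) + p(1)
= 14883 + 12310 - 6842 - 4565 + 1575 + 792 - 135 - 42 + 1
= 17977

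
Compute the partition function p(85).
30167357

p(n) counts ways to write n as a sum of positive integers (order ignored).
Euler's pentagonal recurrence: p(k) = p(k-1) + p(k-2) - p(k-5) - p(k-7) + p(k-12) + p(k-15) - ... (offsets j(3j∓1)/2, signs ++--, p(0)=1, p(<0)=0).
DP table for k = 0..84: p(0)=1, p(1)=1, p(2)=2, p(3)=3, p(4)=5, p(5)=7, p(6)=11, p(7)=15, p(8)=22, p(9)=30, p(10)=42, p(11)=56, p(12)=77, p(13)=101, p(14)=135, p(15)=176, p(16)=231, p(17)=297, p(18)=385, p(19)=490, p(20)=627, p(21)=792, p(22)=1002, p(23)=1255, p(24)=1575, p(25)=1958, p(26)=2436, p(27)=3010, p(28)=3718, p(29)=4565, p(30)=5604, p(31)=6842, p(32)=8349, p(33)=10143, p(34)=12310, p(35)=14883, p(36)=17977, p(37)=21637, p(38)=26015, p(39)=31185, p(40)=37338, p(41)=44583, p(42)=53174, p(43)=63261, p(44)=75175, p(45)=89134, p(46)=105558, p(47)=124754, p(48)=147273, p(49)=173525, p(50)=204226, p(51)=239943, p(52)=281589, p(53)=329931, p(54)=386155, p(55)=451276, p(56)=526823, p(57)=614154, p(58)=715220, p(59)=831820, p(60)=966467, p(61)=1121505, p(62)=1300156, p(63)=1505499, p(64)=1741630, p(65)=2012558, p(66)=2323520, p(67)=2679689, p(68)=3087735, p(69)=3554345, p(70)=4087968, p(71)=4697205, p(72)=5392783, p(73)=6185689, p(74)=7089500, p(75)=8118264, p(76)=9289091, p(77)=10619863, p(78)=12132164, p(79)=13848650, p(80)=15796476, p(81)=18004327, p(82)=20506255, p(83)=23338469, p(84)=26543660.
Final step: p(85) = p(84) + p(83) - p(80) - p(78) + p(73) + p(70) - p(63) - p(59) + p(50) + p(45) - p(34) - p(28) + p(15) + p(8)
= 26543660 + 23338469 - 15796476 - 12132164 + 6185689 + 4087968 - 1505499 - 831820 + 204226 + 89134 - 12310 - 3718 + 176 + 22
= 30167357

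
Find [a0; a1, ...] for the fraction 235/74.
[3; 5, 1, 2, 4]

Euclidean algorithm steps:
235 = 3 × 74 + 13
74 = 5 × 13 + 9
13 = 1 × 9 + 4
9 = 2 × 4 + 1
4 = 4 × 1 + 0
Continued fraction: [3; 5, 1, 2, 4]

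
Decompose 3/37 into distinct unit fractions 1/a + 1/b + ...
1/13 + 1/241 + 1/115921

Greedy algorithm:
3/37: ceiling(37/3) = 13, use 1/13
2/481: ceiling(481/2) = 241, use 1/241
1/115921: ceiling(115921/1) = 115921, use 1/115921
Result: 3/37 = 1/13 + 1/241 + 1/115921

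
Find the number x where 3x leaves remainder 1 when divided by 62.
21

gcd(3, 62) = 1, so the inverse exists.
Extended Euclidean algorithm on (62, 3):
62 = 20 × 3 + 2  ⟹  2 = (1)·62 + (-20)·3
3 = 1 × 2 + 1  ⟹  1 = (-1)·62 + (21)·3
So (21)·3 ≡ 1 (mod 62), i.e. 3^(-1) ≡ 21 (mod 62).
Check: 3 × 21 = 63 ≡ 1 (mod 62)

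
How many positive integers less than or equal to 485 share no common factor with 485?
384

485 = 5 × 97
φ(n) = n × ∏(1 - 1/p) for each prime p dividing n
φ(485) = 485 × (1 - 1/5) × (1 - 1/97) = 384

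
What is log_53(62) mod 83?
9

Baby-step giant-step with step n = ⌈√83⌉ = 10.
Baby steps 53^j mod 83 (j:value) for j=0..9: 0:1, 1:53, 2:70, 3:58, 4:3, 5:76, 6:44, 7:8, 8:9, 9:62.
h = 62 is already in the table at j=9, so x = 9.
Check: 53^9 ≡ 62 (mod 83).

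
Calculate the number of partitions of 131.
5964539504

p(n) counts ways to write n as a sum of positive integers (order ignored).
Euler's pentagonal recurrence: p(k) = p(k-1) + p(k-2) - p(k-5) - p(k-7) + p(k-12) + p(k-15) - ... (offsets j(3j∓1)/2, signs ++--, p(0)=1, p(<0)=0).
DP table for k = 0..130: p(0)=1, p(1)=1, p(2)=2, p(3)=3, p(4)=5, p(5)=7, p(6)=11, p(7)=15, p(8)=22, p(9)=30, p(10)=42, p(11)=56, p(12)=77, p(13)=101, p(14)=135, p(15)=176, p(16)=231, p(17)=297, p(18)=385, p(19)=490, p(20)=627, p(21)=792, p(22)=1002, p(23)=1255, p(24)=1575, p(25)=1958, p(26)=2436, p(27)=3010, p(28)=3718, p(29)=4565, p(30)=5604, p(31)=6842, p(32)=8349, p(33)=10143, p(34)=12310, p(35)=14883, p(36)=17977, p(37)=21637, p(38)=26015, p(39)=31185, p(40)=37338, p(41)=44583, p(42)=53174, p(43)=63261, p(44)=75175, p(45)=89134, p(46)=105558, p(47)=124754, p(48)=147273, p(49)=173525, p(50)=204226, p(51)=239943, p(52)=281589, p(53)=329931, p(54)=386155, p(55)=451276, p(56)=526823, p(57)=614154, p(58)=715220, p(59)=831820, p(60)=966467, p(61)=1121505, p(62)=1300156, p(63)=1505499, p(64)=1741630, p(65)=2012558, p(66)=2323520, p(67)=2679689, p(68)=3087735, p(69)=3554345, p(70)=4087968, p(71)=4697205, p(72)=5392783, p(73)=6185689, p(74)=7089500, p(75)=8118264, p(76)=9289091, p(77)=10619863, p(78)=12132164, p(79)=13848650, p(80)=15796476, p(81)=18004327, p(82)=20506255, p(83)=23338469, p(84)=26543660, p(85)=30167357, p(86)=34262962, p(87)=38887673, p(88)=44108109, p(89)=49995925, p(90)=56634173, p(91)=64112359, p(92)=72533807, p(93)=82010177, p(94)=92669720, p(95)=104651419, p(96)=118114304, p(97)=133230930, p(98)=150198136, p(99)=169229875, p(100)=190569292, p(101)=214481126, p(102)=241265379, p(103)=271248950, p(104)=304801365, p(105)=342325709, p(106)=384276336, p(107)=431149389, p(108)=483502844, p(109)=541946240, p(110)=607163746, p(111)=679903203, p(112)=761002156, p(113)=851376628, p(114)=952050665, p(115)=1064144451, p(116)=1188908248, p(117)=1327710076, p(118)=1482074143, p(119)=1653668665, p(120)=1844349560, p(121)=2056148051, p(122)=2291320912, p(123)=2552338241, p(124)=2841940500, p(125)=3163127352, p(126)=3519222692, p(127)=3913864295, p(128)=4351078600, p(129)=4835271870, p(130)=5371315400.
Final step: p(131) = p(130) + p(129) - p(126) - p(124) + p(119) + p(116) - p(109) - p(105) + p(96) + p(91) - p(80) - p(74) + p(61) + p(54) - p(39) - p(31) + p(14) + p(5)
= 5371315400 + 4835271870 - 3519222692 - 2841940500 + 1653668665 + 1188908248 - 541946240 - 342325709 + 118114304 + 64112359 - 15796476 - 7089500 + 1121505 + 386155 - 31185 - 6842 + 135 + 7
= 5964539504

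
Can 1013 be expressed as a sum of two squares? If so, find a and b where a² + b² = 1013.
22² + 23² (a=22, b=23)

Factorization: 1013 = 1013
By Fermat: n is sum of two squares iff every prime p ≡ 3 (mod 4) appears to even power.
All primes ≡ 3 (mod 4) appear to even power.
Search a = 0, 1, 2, … for 1013 - a² a perfect square: first hit at a = 22: 1013 - 484 = 529 = 23².
1013 = 22² + 23² = 484 + 529 ✓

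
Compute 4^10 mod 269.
14

Repeated squaring. Binary of 10 = 1010.
4^1 ≡ 4 (mod 269); 4^2 ≡ 16 (mod 269); 4^4 ≡ 256 (mod 269); 4^8 ≡ 169 (mod 269)
4^10 = 4^2 × 4^8 ≡ 14 (mod 269)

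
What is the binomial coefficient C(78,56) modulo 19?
0

Using Lucas' theorem:
Write n=78 and k=56 in base 19:
n in base 19: [4, 2]
k in base 19: [2, 18]
C(78,56) mod 19 = ∏ C(n_i, k_i) mod 19
Digit binomials (mod 19): C(4,2) = 6; C(2,18) = 0 (k_i > n_i)
Product: 6 × 0 = 0 ≡ 0 (mod 19)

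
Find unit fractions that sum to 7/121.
1/18 + 1/436 + 1/474804

Greedy algorithm:
7/121: ceiling(121/7) = 18, use 1/18
5/2178: ceiling(2178/5) = 436, use 1/436
1/474804: ceiling(474804/1) = 474804, use 1/474804
Result: 7/121 = 1/18 + 1/436 + 1/474804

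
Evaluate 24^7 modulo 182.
80

Repeated squaring. Binary of 7 = 111.
24^1 ≡ 24 (mod 182); 24^2 ≡ 30 (mod 182); 24^4 ≡ 172 (mod 182)
24^7 = 24^1 × 24^2 × 24^4 ≡ 80 (mod 182)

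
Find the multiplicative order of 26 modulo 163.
81

163 is prime, so ord(26) divides φ(163) = 162.
Divisors of 162: 1, 2, 3, 6, 9, 18, 27, 54, 81, 162.
Repeated squaring: 26^1 ≡ 26, 26^2 ≡ 24, 26^4 ≡ 87, 26^8 ≡ 71, 26^16 ≡ 151, 26^32 ≡ 144, 26^64 ≡ 35, 26^128 ≡ 84 (mod 163).
Test 26^d mod 163 for each divisor d in increasing order:
26^1 ≡ 26
26^2 ≡ 24
26^3 = 26^2·26^1 ≡ 135
26^6 = 26^4·26^2 ≡ 132
26^9 = 26^8·26^1 ≡ 53
26^18 = 26^16·26^2 ≡ 38
26^27 = 26^16·26^8·26^2·26^1 ≡ 58
26^54 = 26^32·26^16·26^4·26^2 ≡ 104
26^81 = 26^64·26^16·26^1 ≡ 1  ← first divisor giving 1
The order is 81.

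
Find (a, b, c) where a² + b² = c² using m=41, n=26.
(1005, 2132, 2357)

Euclid's formula: a = m² - n², b = 2mn, c = m² + n²
m = 41, n = 26
a = 41² - 26² = 1681 - 676 = 1005
b = 2 × 41 × 26 = 2132
c = 41² + 26² = 1681 + 676 = 2357
Verification: 1005² + 2132² = 1010025 + 4545424 = 5555449 = 2357² ✓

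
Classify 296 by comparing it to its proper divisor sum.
deficient

Proper divisors of 296: sum = 1 + 2 + 4 + 8 + 37 + 74 + 148 = 274
Since 274 < 296, 296 is deficient.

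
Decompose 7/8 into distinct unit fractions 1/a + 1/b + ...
1/2 + 1/3 + 1/24

Greedy algorithm:
7/8: ceiling(8/7) = 2, use 1/2
3/8: ceiling(8/3) = 3, use 1/3
1/24: ceiling(24/1) = 24, use 1/24
Result: 7/8 = 1/2 + 1/3 + 1/24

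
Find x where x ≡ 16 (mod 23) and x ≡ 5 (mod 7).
131

Using Chinese Remainder Theorem:
M = 23 × 7 = 161
M1 = 7, M2 = 23
y1 = 7^(-1) mod 23 = 10
y2 = 23^(-1) mod 7 = 4
x = (16×7×10 + 5×23×4) mod 161 = 131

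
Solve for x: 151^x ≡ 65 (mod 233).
155

Baby-step giant-step with step n = ⌈√233⌉ = 16.
Baby steps 151^j mod 233 (j:value) for j=0..15: 0:1, 1:151, 2:200, 3:143, 4:157, 5:174, 6:178, 7:83, 8:184, 9:57, 10:219, 11:216, 12:229, 13:95, 14:132, 15:127.
Giant-step multiplier: 151^(-16) ≡ 151^(232-16) = 151^216 ≡ 128 (mod 233).
Giant steps γ_i = 65·128^i mod 233: γ_0=65, γ_1=165, γ_2=150, γ_3=94, γ_4=149, γ_5=199, γ_6=75, γ_7=47, γ_8=191, γ_9=216 (in table at j=11).
x = i·n + j = 9·16 + 11 = 155.
Check: 151^155 ≡ 65 (mod 233).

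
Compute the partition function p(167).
207890420102

p(n) counts ways to write n as a sum of positive integers (order ignored).
Euler's pentagonal recurrence: p(k) = p(k-1) + p(k-2) - p(k-5) - p(k-7) + p(k-12) + p(k-15) - ... (offsets j(3j∓1)/2, signs ++--, p(0)=1, p(<0)=0).
DP table for k = 0..166: p(0)=1, p(1)=1, p(2)=2, p(3)=3, p(4)=5, p(5)=7, p(6)=11, p(7)=15, p(8)=22, p(9)=30, p(10)=42, p(11)=56, p(12)=77, p(13)=101, p(14)=135, p(15)=176, p(16)=231, p(17)=297, p(18)=385, p(19)=490, p(20)=627, p(21)=792, p(22)=1002, p(23)=1255, p(24)=1575, p(25)=1958, p(26)=2436, p(27)=3010, p(28)=3718, p(29)=4565, p(30)=5604, p(31)=6842, p(32)=8349, p(33)=10143, p(34)=12310, p(35)=14883, p(36)=17977, p(37)=21637, p(38)=26015, p(39)=31185, p(40)=37338, p(41)=44583, p(42)=53174, p(43)=63261, p(44)=75175, p(45)=89134, p(46)=105558, p(47)=124754, p(48)=147273, p(49)=173525, p(50)=204226, p(51)=239943, p(52)=281589, p(53)=329931, p(54)=386155, p(55)=451276, p(56)=526823, p(57)=614154, p(58)=715220, p(59)=831820, p(60)=966467, p(61)=1121505, p(62)=1300156, p(63)=1505499, p(64)=1741630, p(65)=2012558, p(66)=2323520, p(67)=2679689, p(68)=3087735, p(69)=3554345, p(70)=4087968, p(71)=4697205, p(72)=5392783, p(73)=6185689, p(74)=7089500, p(75)=8118264, p(76)=9289091, p(77)=10619863, p(78)=12132164, p(79)=13848650, p(80)=15796476, p(81)=18004327, p(82)=20506255, p(83)=23338469, p(84)=26543660, p(85)=30167357, p(86)=34262962, p(87)=38887673, p(88)=44108109, p(89)=49995925, p(90)=56634173, p(91)=64112359, p(92)=72533807, p(93)=82010177, p(94)=92669720, p(95)=104651419, p(96)=118114304, p(97)=133230930, p(98)=150198136, p(99)=169229875, p(100)=190569292, p(101)=214481126, p(102)=241265379, p(103)=271248950, p(104)=304801365, p(105)=342325709, p(106)=384276336, p(107)=431149389, p(108)=483502844, p(109)=541946240, p(110)=607163746, p(111)=679903203, p(112)=761002156, p(113)=851376628, p(114)=952050665, p(115)=1064144451, p(116)=1188908248, p(117)=1327710076, p(118)=1482074143, p(119)=1653668665, p(120)=1844349560, p(121)=2056148051, p(122)=2291320912, p(123)=2552338241, p(124)=2841940500, p(125)=3163127352, p(126)=3519222692, p(127)=3913864295, p(128)=4351078600, p(129)=4835271870, p(130)=5371315400, p(131)=5964539504, p(132)=6620830889, p(133)=7346629512, p(134)=8149040695, p(135)=9035836076, p(136)=10015581680, p(137)=11097645016, p(138)=12292341831, p(139)=13610949895, p(140)=15065878135, p(141)=16670689208, p(142)=18440293320, p(143)=20390982757, p(144)=22540654445, p(145)=24908858009, p(146)=27517052599, p(147)=30388671978, p(148)=33549419497, p(149)=37027355200, p(150)=40853235313, p(151)=45060624582, p(152)=49686288421, p(153)=54770336324, p(154)=60356673280, p(155)=66493182097, p(156)=73232243759, p(157)=80630964769, p(158)=88751778802, p(159)=97662728555, p(160)=107438159466, p(161)=118159068427, p(162)=129913904637, p(163)=142798995930, p(164)=156919475295, p(165)=172389800255, p(166)=189334822579.
Final step: p(167) = p(166) + p(165) - p(162) - p(160) + p(155) + p(152) - p(145) - p(141) + p(132) + p(127) - p(116) - p(110) + p(97) + p(90) - p(75) - p(67) + p(50) + p(41) - p(22) - p(12)
= 189334822579 + 172389800255 - 129913904637 - 107438159466 + 66493182097 + 49686288421 - 24908858009 - 16670689208 + 6620830889 + 3913864295 - 1188908248 - 607163746 + 133230930 + 56634173 - 8118264 - 2679689 + 204226 + 44583 - 1002 - 77
= 207890420102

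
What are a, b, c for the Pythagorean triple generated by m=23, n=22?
(45, 1012, 1013)

Euclid's formula: a = m² - n², b = 2mn, c = m² + n²
m = 23, n = 22
a = 23² - 22² = 529 - 484 = 45
b = 2 × 23 × 22 = 1012
c = 23² + 22² = 529 + 484 = 1013
Verification: 45² + 1012² = 2025 + 1024144 = 1026169 = 1013² ✓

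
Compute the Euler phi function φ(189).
108

189 = 3^3 × 7
φ(n) = n × ∏(1 - 1/p) for each prime p dividing n
φ(189) = 189 × (1 - 1/3) × (1 - 1/7) = 108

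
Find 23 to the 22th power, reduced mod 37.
27

Repeated squaring. Binary of 22 = 10110.
23^1 ≡ 23 (mod 37); 23^2 ≡ 11 (mod 37); 23^4 ≡ 10 (mod 37); 23^8 ≡ 26 (mod 37); 23^16 ≡ 10 (mod 37)
23^22 = 23^2 × 23^4 × 23^16 ≡ 27 (mod 37)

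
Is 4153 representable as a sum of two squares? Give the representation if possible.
43² + 48² (a=43, b=48)

Factorization: 4153 = 4153
By Fermat: n is sum of two squares iff every prime p ≡ 3 (mod 4) appears to even power.
All primes ≡ 3 (mod 4) appear to even power.
Search a = 0, 1, 2, … for 4153 - a² a perfect square: first hit at a = 43: 4153 - 1849 = 2304 = 48².
4153 = 43² + 48² = 1849 + 2304 ✓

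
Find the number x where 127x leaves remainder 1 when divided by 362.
305

gcd(127, 362) = 1, so the inverse exists.
Extended Euclidean algorithm on (362, 127):
362 = 2 × 127 + 108  ⟹  108 = (1)·362 + (-2)·127
127 = 1 × 108 + 19  ⟹  19 = (-1)·362 + (3)·127
108 = 5 × 19 + 13  ⟹  13 = (6)·362 + (-17)·127
19 = 1 × 13 + 6  ⟹  6 = (-7)·362 + (20)·127
13 = 2 × 6 + 1  ⟹  1 = (20)·362 + (-57)·127
So (-57)·127 ≡ 1 (mod 362), i.e. 127^(-1) ≡ -57 ≡ 305 (mod 362).
Check: 127 × 305 = 38735 ≡ 1 (mod 362)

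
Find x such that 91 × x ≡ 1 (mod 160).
51

gcd(91, 160) = 1, so the inverse exists.
Extended Euclidean algorithm on (160, 91):
160 = 1 × 91 + 69  ⟹  69 = (1)·160 + (-1)·91
91 = 1 × 69 + 22  ⟹  22 = (-1)·160 + (2)·91
69 = 3 × 22 + 3  ⟹  3 = (4)·160 + (-7)·91
22 = 7 × 3 + 1  ⟹  1 = (-29)·160 + (51)·91
So (51)·91 ≡ 1 (mod 160), i.e. 91^(-1) ≡ 51 (mod 160).
Check: 91 × 51 = 4641 ≡ 1 (mod 160)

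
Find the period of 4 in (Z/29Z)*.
14

29 is prime, so ord(4) divides φ(29) = 28.
Divisors of 28: 1, 2, 4, 7, 14, 28.
Repeated squaring: 4^1 ≡ 4, 4^2 ≡ 16, 4^4 ≡ 24, 4^8 ≡ 25, 4^16 ≡ 16 (mod 29).
Test 4^d mod 29 for each divisor d in increasing order:
4^1 ≡ 4
4^2 ≡ 16
4^4 ≡ 24
4^7 = 4^4·4^2·4^1 ≡ 28
4^14 = 4^8·4^4·4^2 ≡ 1  ← first divisor giving 1
The order is 14.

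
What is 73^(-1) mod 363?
184

gcd(73, 363) = 1, so the inverse exists.
Extended Euclidean algorithm on (363, 73):
363 = 4 × 73 + 71  ⟹  71 = (1)·363 + (-4)·73
73 = 1 × 71 + 2  ⟹  2 = (-1)·363 + (5)·73
71 = 35 × 2 + 1  ⟹  1 = (36)·363 + (-179)·73
So (-179)·73 ≡ 1 (mod 363), i.e. 73^(-1) ≡ -179 ≡ 184 (mod 363).
Check: 73 × 184 = 13432 ≡ 1 (mod 363)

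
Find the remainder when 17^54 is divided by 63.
1

Repeated squaring. Binary of 54 = 110110.
17^1 ≡ 17 (mod 63); 17^2 ≡ 37 (mod 63); 17^4 ≡ 46 (mod 63); 17^8 ≡ 37 (mod 63); 17^16 ≡ 46 (mod 63); 17^32 ≡ 37 (mod 63)
17^54 = 17^2 × 17^4 × 17^16 × 17^32 ≡ 1 (mod 63)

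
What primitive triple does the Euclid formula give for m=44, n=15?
(1711, 1320, 2161)

Euclid's formula: a = m² - n², b = 2mn, c = m² + n²
m = 44, n = 15
a = 44² - 15² = 1936 - 225 = 1711
b = 2 × 44 × 15 = 1320
c = 44² + 15² = 1936 + 225 = 2161
Verification: 1711² + 1320² = 2927521 + 1742400 = 4669921 = 2161² ✓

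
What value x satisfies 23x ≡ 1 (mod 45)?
2

gcd(23, 45) = 1, so the inverse exists.
Extended Euclidean algorithm on (45, 23):
45 = 1 × 23 + 22  ⟹  22 = (1)·45 + (-1)·23
23 = 1 × 22 + 1  ⟹  1 = (-1)·45 + (2)·23
So (2)·23 ≡ 1 (mod 45), i.e. 23^(-1) ≡ 2 (mod 45).
Check: 23 × 2 = 46 ≡ 1 (mod 45)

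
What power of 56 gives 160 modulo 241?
128

Baby-step giant-step with step n = ⌈√241⌉ = 16.
Baby steps 56^j mod 241 (j:value) for j=0..15: 0:1, 1:56, 2:3, 3:168, 4:9, 5:22, 6:27, 7:66, 8:81, 9:198, 10:2, 11:112, 12:6, 13:95, 14:18, 15:44.
Giant-step multiplier: 56^(-16) ≡ 56^(240-16) = 56^224 ≡ 183 (mod 241).
Giant steps γ_i = 160·183^i mod 241: γ_0=160, γ_1=119, γ_2=87, γ_3=15, γ_4=94, γ_5=91, γ_6=24, γ_7=54, γ_8=1 (in table at j=0).
x = i·n + j = 8·16 + 0 = 128.
Check: 56^128 ≡ 160 (mod 241).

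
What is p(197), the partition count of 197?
3068829878530

p(n) counts ways to write n as a sum of positive integers (order ignored).
Euler's pentagonal recurrence: p(k) = p(k-1) + p(k-2) - p(k-5) - p(k-7) + p(k-12) + p(k-15) - ... (offsets j(3j∓1)/2, signs ++--, p(0)=1, p(<0)=0).
DP table for k = 0..196: p(0)=1, p(1)=1, p(2)=2, p(3)=3, p(4)=5, p(5)=7, p(6)=11, p(7)=15, p(8)=22, p(9)=30, p(10)=42, p(11)=56, p(12)=77, p(13)=101, p(14)=135, p(15)=176, p(16)=231, p(17)=297, p(18)=385, p(19)=490, p(20)=627, p(21)=792, p(22)=1002, p(23)=1255, p(24)=1575, p(25)=1958, p(26)=2436, p(27)=3010, p(28)=3718, p(29)=4565, p(30)=5604, p(31)=6842, p(32)=8349, p(33)=10143, p(34)=12310, p(35)=14883, p(36)=17977, p(37)=21637, p(38)=26015, p(39)=31185, p(40)=37338, p(41)=44583, p(42)=53174, p(43)=63261, p(44)=75175, p(45)=89134, p(46)=105558, p(47)=124754, p(48)=147273, p(49)=173525, p(50)=204226, p(51)=239943, p(52)=281589, p(53)=329931, p(54)=386155, p(55)=451276, p(56)=526823, p(57)=614154, p(58)=715220, p(59)=831820, p(60)=966467, p(61)=1121505, p(62)=1300156, p(63)=1505499, p(64)=1741630, p(65)=2012558, p(66)=2323520, p(67)=2679689, p(68)=3087735, p(69)=3554345, p(70)=4087968, p(71)=4697205, p(72)=5392783, p(73)=6185689, p(74)=7089500, p(75)=8118264, p(76)=9289091, p(77)=10619863, p(78)=12132164, p(79)=13848650, p(80)=15796476, p(81)=18004327, p(82)=20506255, p(83)=23338469, p(84)=26543660, p(85)=30167357, p(86)=34262962, p(87)=38887673, p(88)=44108109, p(89)=49995925, p(90)=56634173, p(91)=64112359, p(92)=72533807, p(93)=82010177, p(94)=92669720, p(95)=104651419, p(96)=118114304, p(97)=133230930, p(98)=150198136, p(99)=169229875, p(100)=190569292, p(101)=214481126, p(102)=241265379, p(103)=271248950, p(104)=304801365, p(105)=342325709, p(106)=384276336, p(107)=431149389, p(108)=483502844, p(109)=541946240, p(110)=607163746, p(111)=679903203, p(112)=761002156, p(113)=851376628, p(114)=952050665, p(115)=1064144451, p(116)=1188908248, p(117)=1327710076, p(118)=1482074143, p(119)=1653668665, p(120)=1844349560, p(121)=2056148051, p(122)=2291320912, p(123)=2552338241, p(124)=2841940500, p(125)=3163127352, p(126)=3519222692, p(127)=3913864295, p(128)=4351078600, p(129)=4835271870, p(130)=5371315400, p(131)=5964539504, p(132)=6620830889, p(133)=7346629512, p(134)=8149040695, p(135)=9035836076, p(136)=10015581680, p(137)=11097645016, p(138)=12292341831, p(139)=13610949895, p(140)=15065878135, p(141)=16670689208, p(142)=18440293320, p(143)=20390982757, p(144)=22540654445, p(145)=24908858009, p(146)=27517052599, p(147)=30388671978, p(148)=33549419497, p(149)=37027355200, p(150)=40853235313, p(151)=45060624582, p(152)=49686288421, p(153)=54770336324, p(154)=60356673280, p(155)=66493182097, p(156)=73232243759, p(157)=80630964769, p(158)=88751778802, p(159)=97662728555, p(160)=107438159466, p(161)=118159068427, p(162)=129913904637, p(163)=142798995930, p(164)=156919475295, p(165)=172389800255, p(166)=189334822579, p(167)=207890420102, p(168)=228204732751, p(169)=250438925115, p(170)=274768617130, p(171)=301384802048, p(172)=330495499613, p(173)=362326859895, p(174)=397125074750, p(175)=435157697830, p(176)=476715857290, p(177)=522115831195, p(178)=571701605655, p(179)=625846753120, p(180)=684957390936, p(181)=749474411781, p(182)=819876908323, p(183)=896684817527, p(184)=980462880430, p(185)=1071823774337, p(186)=1171432692373, p(187)=1280011042268, p(188)=1398341745571, p(189)=1527273599625, p(190)=1667727404093, p(191)=1820701100652, p(192)=1987276856363, p(193)=2168627105469, p(194)=2366022741845, p(195)=2580840212973, p(196)=2814570987591.
Final step: p(197) = p(196) + p(195) - p(192) - p(190) + p(185) + p(182) - p(175) - p(171) + p(162) + p(157) - p(146) - p(140) + p(127) + p(120) - p(105) - p(97) + p(80) + p(71) - p(52) - p(42) + p(21) + p(10)
= 2814570987591 + 2580840212973 - 1987276856363 - 1667727404093 + 1071823774337 + 819876908323 - 435157697830 - 301384802048 + 129913904637 + 80630964769 - 27517052599 - 15065878135 + 3913864295 + 1844349560 - 342325709 - 133230930 + 15796476 + 4697205 - 281589 - 53174 + 792 + 42
= 3068829878530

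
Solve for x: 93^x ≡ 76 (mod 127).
96

Baby-step giant-step with step n = ⌈√127⌉ = 12.
Baby steps 93^j mod 127 (j:value) for j=0..11: 0:1, 1:93, 2:13, 3:66, 4:42, 5:96, 6:38, 7:105, 8:113, 9:95, 10:72, 11:92.
Giant-step multiplier: 93^(-12) ≡ 93^(126-12) = 93^114 ≡ 100 (mod 127).
Giant steps γ_i = 76·100^i mod 127: γ_0=76, γ_1=107, γ_2=32, γ_3=25, γ_4=87, γ_5=64, γ_6=50, γ_7=47, γ_8=1 (in table at j=0).
x = i·n + j = 8·12 + 0 = 96.
Check: 93^96 ≡ 76 (mod 127).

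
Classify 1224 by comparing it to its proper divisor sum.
abundant

Proper divisors of 1224: sum = 1 + 2 + 3 + 4 + 6 + 8 + 9 + 12 + ... + 204 + 306 + 408 + 612 (23 divisors) = 2286
Since 2286 > 1224, 1224 is abundant.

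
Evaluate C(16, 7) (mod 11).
0

Using Lucas' theorem:
Write n=16 and k=7 in base 11:
n in base 11: [1, 5]
k in base 11: [0, 7]
C(16,7) mod 11 = ∏ C(n_i, k_i) mod 11
Digit binomials (mod 11): C(1,0) = 1; C(5,7) = 0 (k_i > n_i)
Product: 1 × 0 = 0 ≡ 0 (mod 11)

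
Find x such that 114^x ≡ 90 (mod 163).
118

Baby-step giant-step with step n = ⌈√163⌉ = 13.
Baby steps 114^j mod 163 (j:value) for j=0..12: 0:1, 1:114, 2:119, 3:37, 4:143, 5:2, 6:65, 7:75, 8:74, 9:123, 10:4, 11:130, 12:150.
Giant-step multiplier: 114^(-13) ≡ 114^(162-13) = 114^149 ≡ 76 (mod 163).
Giant steps γ_i = 90·76^i mod 163: γ_0=90, γ_1=157, γ_2=33, γ_3=63, γ_4=61, γ_5=72, γ_6=93, γ_7=59, γ_8=83, γ_9=114 (in table at j=1).
x = i·n + j = 9·13 + 1 = 118.
Check: 114^118 ≡ 90 (mod 163).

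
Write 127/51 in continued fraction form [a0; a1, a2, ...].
[2; 2, 25]

Euclidean algorithm steps:
127 = 2 × 51 + 25
51 = 2 × 25 + 1
25 = 25 × 1 + 0
Continued fraction: [2; 2, 25]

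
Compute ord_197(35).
196

197 is prime, so ord(35) divides φ(197) = 196.
Divisors of 196: 1, 2, 4, 7, 14, 28, 49, 98, 196.
Repeated squaring: 35^1 ≡ 35, 35^2 ≡ 43, 35^4 ≡ 76, 35^8 ≡ 63, 35^16 ≡ 29, 35^32 ≡ 53, 35^64 ≡ 51, 35^128 ≡ 40 (mod 197).
Test 35^d mod 197 for each divisor d in increasing order:
35^1 ≡ 35
35^2 ≡ 43
35^4 ≡ 76
35^7 = 35^4·35^2·35^1 ≡ 120
35^14 = 35^8·35^4·35^2 ≡ 19
35^28 = 35^16·35^8·35^4 ≡ 164
35^49 = 35^32·35^16·35^1 ≡ 14
35^98 = 35^64·35^32·35^2 ≡ 196
35^196 = 35^128·35^64·35^4 ≡ 1  ← first divisor giving 1
The order is 196.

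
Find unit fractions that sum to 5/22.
1/5 + 1/37 + 1/4070

Greedy algorithm:
5/22: ceiling(22/5) = 5, use 1/5
3/110: ceiling(110/3) = 37, use 1/37
1/4070: ceiling(4070/1) = 4070, use 1/4070
Result: 5/22 = 1/5 + 1/37 + 1/4070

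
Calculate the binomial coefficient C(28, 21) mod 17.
7

Using Lucas' theorem:
Write n=28 and k=21 in base 17:
n in base 17: [1, 11]
k in base 17: [1, 4]
C(28,21) mod 17 = ∏ C(n_i, k_i) mod 17
Digit binomials (mod 17): C(1,1) = 1; C(11,4) = 330 ≡ 7
Product: 1 × 7 = 7 ≡ 7 (mod 17)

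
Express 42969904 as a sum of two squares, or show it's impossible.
Not possible

Factorization: 42969904 = 2^4 × 139^3
By Fermat: n is sum of two squares iff every prime p ≡ 3 (mod 4) appears to even power.
Prime(s) ≡ 3 (mod 4) with odd exponent: [(139, 3)]
Therefore 42969904 cannot be expressed as a² + b².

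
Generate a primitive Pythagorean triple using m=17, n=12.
(145, 408, 433)

Euclid's formula: a = m² - n², b = 2mn, c = m² + n²
m = 17, n = 12
a = 17² - 12² = 289 - 144 = 145
b = 2 × 17 × 12 = 408
c = 17² + 12² = 289 + 144 = 433
Verification: 145² + 408² = 21025 + 166464 = 187489 = 433² ✓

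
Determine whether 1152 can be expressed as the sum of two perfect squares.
24² + 24² (a=24, b=24)

Factorization: 1152 = 2^7 × 3^2
By Fermat: n is sum of two squares iff every prime p ≡ 3 (mod 4) appears to even power.
All primes ≡ 3 (mod 4) appear to even power.
Search a = 0, 1, 2, … for 1152 - a² a perfect square: first hit at a = 24: 1152 - 576 = 576 = 24².
1152 = 24² + 24² = 576 + 576 ✓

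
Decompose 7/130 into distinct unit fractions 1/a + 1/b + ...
1/19 + 1/824 + 1/1017640

Greedy algorithm:
7/130: ceiling(130/7) = 19, use 1/19
3/2470: ceiling(2470/3) = 824, use 1/824
1/1017640: ceiling(1017640/1) = 1017640, use 1/1017640
Result: 7/130 = 1/19 + 1/824 + 1/1017640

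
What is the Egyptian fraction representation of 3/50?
1/17 + 1/850

Greedy algorithm:
3/50: ceiling(50/3) = 17, use 1/17
1/850: ceiling(850/1) = 850, use 1/850
Result: 3/50 = 1/17 + 1/850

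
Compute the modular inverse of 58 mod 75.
22

gcd(58, 75) = 1, so the inverse exists.
Extended Euclidean algorithm on (75, 58):
75 = 1 × 58 + 17  ⟹  17 = (1)·75 + (-1)·58
58 = 3 × 17 + 7  ⟹  7 = (-3)·75 + (4)·58
17 = 2 × 7 + 3  ⟹  3 = (7)·75 + (-9)·58
7 = 2 × 3 + 1  ⟹  1 = (-17)·75 + (22)·58
So (22)·58 ≡ 1 (mod 75), i.e. 58^(-1) ≡ 22 (mod 75).
Check: 58 × 22 = 1276 ≡ 1 (mod 75)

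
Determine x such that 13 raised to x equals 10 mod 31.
4

Baby-step giant-step with step n = ⌈√31⌉ = 6.
Baby steps 13^j mod 31 (j:value) for j=0..5: 0:1, 1:13, 2:14, 3:27, 4:10, 5:6.
h = 10 is already in the table at j=4, so x = 4.
Check: 13^4 ≡ 10 (mod 31).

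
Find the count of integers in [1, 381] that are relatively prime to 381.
252

381 = 3 × 127
φ(n) = n × ∏(1 - 1/p) for each prime p dividing n
φ(381) = 381 × (1 - 1/3) × (1 - 1/127) = 252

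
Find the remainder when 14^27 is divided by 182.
14

Repeated squaring. Binary of 27 = 11011.
14^1 ≡ 14 (mod 182); 14^2 ≡ 14 (mod 182); 14^4 ≡ 14 (mod 182); 14^8 ≡ 14 (mod 182); 14^16 ≡ 14 (mod 182)
14^27 = 14^1 × 14^2 × 14^8 × 14^16 ≡ 14 (mod 182)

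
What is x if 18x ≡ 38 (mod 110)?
x ≡ 51 (mod 55)

gcd(18, 110) = 2, which divides 38, so solutions exist.
Divide through by 2: 9x ≡ 19 (mod 55).
Find 9^(-1) mod 55 by the extended Euclidean algorithm:
55 = 6 × 9 + 1  ⟹  1 = (1)·55 + (-6)·9
So (-6)·9 ≡ 1 (mod 55), i.e. 9^(-1) ≡ -6 ≡ 49 (mod 55).
x ≡ 49 × 19 = 931 ≡ 51 (mod 55).
Check: 18 × 51 = 918 ≡ 38 (mod 110).
x ≡ 51 (mod 55), giving 2 solutions mod 110.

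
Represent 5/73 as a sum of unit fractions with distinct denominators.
1/15 + 1/548 + 1/600060

Greedy algorithm:
5/73: ceiling(73/5) = 15, use 1/15
2/1095: ceiling(1095/2) = 548, use 1/548
1/600060: ceiling(600060/1) = 600060, use 1/600060
Result: 5/73 = 1/15 + 1/548 + 1/600060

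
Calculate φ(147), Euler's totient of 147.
84

147 = 3 × 7^2
φ(n) = n × ∏(1 - 1/p) for each prime p dividing n
φ(147) = 147 × (1 - 1/3) × (1 - 1/7) = 84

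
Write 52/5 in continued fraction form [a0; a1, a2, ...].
[10; 2, 2]

Euclidean algorithm steps:
52 = 10 × 5 + 2
5 = 2 × 2 + 1
2 = 2 × 1 + 0
Continued fraction: [10; 2, 2]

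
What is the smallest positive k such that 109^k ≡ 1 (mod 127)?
126

127 is prime, so ord(109) divides φ(127) = 126.
Divisors of 126: 1, 2, 3, 6, 7, 9, 14, 18, 21, 42, 63, 126.
Repeated squaring: 109^1 ≡ 109, 109^2 ≡ 70, 109^4 ≡ 74, 109^8 ≡ 15, 109^16 ≡ 98, 109^32 ≡ 79, 109^64 ≡ 18 (mod 127).
Test 109^d mod 127 for each divisor d in increasing order:
109^1 ≡ 109
109^2 ≡ 70
109^3 = 109^2·109^1 ≡ 10
109^6 = 109^4·109^2 ≡ 100
109^7 = 109^4·109^2·109^1 ≡ 105
109^9 = 109^8·109^1 ≡ 111
109^14 = 109^8·109^4·109^2 ≡ 103
109^18 = 109^16·109^2 ≡ 2
109^21 = 109^16·109^4·109^1 ≡ 20
109^42 = 109^32·109^8·109^2 ≡ 19
109^63 = 109^32·109^16·109^8·109^4·109^2·109^1 ≡ 126
109^126 = 109^64·109^32·109^16·109^8·109^4·109^2 ≡ 1  ← first divisor giving 1
The order is 126.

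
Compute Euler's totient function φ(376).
184

376 = 2^3 × 47
φ(n) = n × ∏(1 - 1/p) for each prime p dividing n
φ(376) = 376 × (1 - 1/2) × (1 - 1/47) = 184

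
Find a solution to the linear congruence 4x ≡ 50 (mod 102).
x ≡ 38 (mod 51)

gcd(4, 102) = 2, which divides 50, so solutions exist.
Divide through by 2: 2x ≡ 25 (mod 51).
Find 2^(-1) mod 51 by the extended Euclidean algorithm:
51 = 25 × 2 + 1  ⟹  1 = (1)·51 + (-25)·2
So (-25)·2 ≡ 1 (mod 51), i.e. 2^(-1) ≡ -25 ≡ 26 (mod 51).
x ≡ 26 × 25 = 650 ≡ 38 (mod 51).
Check: 4 × 38 = 152 ≡ 50 (mod 102).
x ≡ 38 (mod 51), giving 2 solutions mod 102.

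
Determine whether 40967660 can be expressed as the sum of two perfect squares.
Not possible

Factorization: 40967660 = 2^2 × 5 × 127^3
By Fermat: n is sum of two squares iff every prime p ≡ 3 (mod 4) appears to even power.
Prime(s) ≡ 3 (mod 4) with odd exponent: [(127, 3)]
Therefore 40967660 cannot be expressed as a² + b².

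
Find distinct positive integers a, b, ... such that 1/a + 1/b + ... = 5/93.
1/19 + 1/884 + 1/1562028

Greedy algorithm:
5/93: ceiling(93/5) = 19, use 1/19
2/1767: ceiling(1767/2) = 884, use 1/884
1/1562028: ceiling(1562028/1) = 1562028, use 1/1562028
Result: 5/93 = 1/19 + 1/884 + 1/1562028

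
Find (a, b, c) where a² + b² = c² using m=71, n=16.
(4785, 2272, 5297)

Euclid's formula: a = m² - n², b = 2mn, c = m² + n²
m = 71, n = 16
a = 71² - 16² = 5041 - 256 = 4785
b = 2 × 71 × 16 = 2272
c = 71² + 16² = 5041 + 256 = 5297
Verification: 4785² + 2272² = 22896225 + 5161984 = 28058209 = 5297² ✓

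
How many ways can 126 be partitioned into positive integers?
3519222692

p(n) counts ways to write n as a sum of positive integers (order ignored).
Euler's pentagonal recurrence: p(k) = p(k-1) + p(k-2) - p(k-5) - p(k-7) + p(k-12) + p(k-15) - ... (offsets j(3j∓1)/2, signs ++--, p(0)=1, p(<0)=0).
DP table for k = 0..125: p(0)=1, p(1)=1, p(2)=2, p(3)=3, p(4)=5, p(5)=7, p(6)=11, p(7)=15, p(8)=22, p(9)=30, p(10)=42, p(11)=56, p(12)=77, p(13)=101, p(14)=135, p(15)=176, p(16)=231, p(17)=297, p(18)=385, p(19)=490, p(20)=627, p(21)=792, p(22)=1002, p(23)=1255, p(24)=1575, p(25)=1958, p(26)=2436, p(27)=3010, p(28)=3718, p(29)=4565, p(30)=5604, p(31)=6842, p(32)=8349, p(33)=10143, p(34)=12310, p(35)=14883, p(36)=17977, p(37)=21637, p(38)=26015, p(39)=31185, p(40)=37338, p(41)=44583, p(42)=53174, p(43)=63261, p(44)=75175, p(45)=89134, p(46)=105558, p(47)=124754, p(48)=147273, p(49)=173525, p(50)=204226, p(51)=239943, p(52)=281589, p(53)=329931, p(54)=386155, p(55)=451276, p(56)=526823, p(57)=614154, p(58)=715220, p(59)=831820, p(60)=966467, p(61)=1121505, p(62)=1300156, p(63)=1505499, p(64)=1741630, p(65)=2012558, p(66)=2323520, p(67)=2679689, p(68)=3087735, p(69)=3554345, p(70)=4087968, p(71)=4697205, p(72)=5392783, p(73)=6185689, p(74)=7089500, p(75)=8118264, p(76)=9289091, p(77)=10619863, p(78)=12132164, p(79)=13848650, p(80)=15796476, p(81)=18004327, p(82)=20506255, p(83)=23338469, p(84)=26543660, p(85)=30167357, p(86)=34262962, p(87)=38887673, p(88)=44108109, p(89)=49995925, p(90)=56634173, p(91)=64112359, p(92)=72533807, p(93)=82010177, p(94)=92669720, p(95)=104651419, p(96)=118114304, p(97)=133230930, p(98)=150198136, p(99)=169229875, p(100)=190569292, p(101)=214481126, p(102)=241265379, p(103)=271248950, p(104)=304801365, p(105)=342325709, p(106)=384276336, p(107)=431149389, p(108)=483502844, p(109)=541946240, p(110)=607163746, p(111)=679903203, p(112)=761002156, p(113)=851376628, p(114)=952050665, p(115)=1064144451, p(116)=1188908248, p(117)=1327710076, p(118)=1482074143, p(119)=1653668665, p(120)=1844349560, p(121)=2056148051, p(122)=2291320912, p(123)=2552338241, p(124)=2841940500, p(125)=3163127352.
Final step: p(126) = p(125) + p(124) - p(121) - p(119) + p(114) + p(111) - p(104) - p(100) + p(91) + p(86) - p(75) - p(69) + p(56) + p(49) - p(34) - p(26) + p(9) + p(0)
= 3163127352 + 2841940500 - 2056148051 - 1653668665 + 952050665 + 679903203 - 304801365 - 190569292 + 64112359 + 34262962 - 8118264 - 3554345 + 526823 + 173525 - 12310 - 2436 + 30 + 1
= 3519222692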